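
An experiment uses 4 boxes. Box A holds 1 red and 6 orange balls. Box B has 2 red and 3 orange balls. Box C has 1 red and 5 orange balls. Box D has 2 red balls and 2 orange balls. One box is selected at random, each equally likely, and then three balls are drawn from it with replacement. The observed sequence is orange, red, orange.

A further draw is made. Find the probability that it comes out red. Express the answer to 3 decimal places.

Under each hypothesis, the probability of the observed sequence is: P(data | box A) = (6/7)(1/7)(6/7) = 0.10496; P(data | box B) = (3/5)(2/5)(3/5) = 0.144; P(data | box C) = (5/6)(1/6)(5/6) = 0.11574; P(data | box D) = (2/4)(2/4)(2/4) = 0.125.
Multiplying each by its prior: 1/4 · 0.10496 = 0.026239, 1/4 · 0.144 = 0.036, 1/4 · 0.11574 = 0.028935, 1/4 · 0.125 = 0.03125; with total 0.12242.
Normalising, the posterior is P(box A | data) = 0.21433, P(box B | data) = 0.29406, P(box C | data) = 0.23635, P(box D | data) = 0.25526.
So P(red next | data) = Σ P(red next | H) P(H | data) = (1/7)(0.21433) + (2/5)(0.29406) + (1/6)(0.23635) + (1/2)(0.25526) = 0.31526.

0.315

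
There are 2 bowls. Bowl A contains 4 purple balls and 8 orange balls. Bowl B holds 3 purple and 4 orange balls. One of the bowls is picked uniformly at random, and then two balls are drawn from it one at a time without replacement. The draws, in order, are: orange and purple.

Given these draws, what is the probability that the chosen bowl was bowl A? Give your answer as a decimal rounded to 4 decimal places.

Under each hypothesis, the probability of the observed sequence is: P(data | bowl A) = (8/12)(4/11) = 8/33; P(data | bowl B) = (4/7)(3/6) = 2/7.
Multiplying each by its prior: 1/2 · 8/33 = 4/33, 1/2 · 2/7 = 1/7; with total 61/231.
Hence P(bowl A | data) = (4/33) / (61/231) = 28/61.

0.4590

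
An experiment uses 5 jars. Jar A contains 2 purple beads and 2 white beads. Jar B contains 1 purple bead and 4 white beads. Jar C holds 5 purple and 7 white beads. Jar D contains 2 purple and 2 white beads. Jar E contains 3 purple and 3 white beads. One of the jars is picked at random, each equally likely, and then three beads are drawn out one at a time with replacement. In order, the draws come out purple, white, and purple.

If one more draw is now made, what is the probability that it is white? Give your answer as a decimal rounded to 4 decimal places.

0.5355

Compute the likelihood of the observed sequence for each case: P(data | jar A) = (2/4)(2/4)(2/4) = 0.125; P(data | jar B) = (1/5)(4/5)(1/5) = 0.032; P(data | jar C) = (5/12)(7/12)(5/12) = 0.10127; P(data | jar D) = (2/4)(2/4)(2/4) = 0.125; P(data | jar E) = (3/6)(3/6)(3/6) = 0.125.
Multiplying each by its prior: 1/5 · 0.125 = 0.025, 1/5 · 0.032 = 0.0064, 1/5 · 0.10127 = 0.020255, 1/5 · 0.125 = 0.025, 1/5 · 0.125 = 0.025; summing to 0.10165.
Dividing through by the total gives posterior P(jar A | data) = 0.24593, P(jar B | data) = 0.062958, P(jar C | data) = 0.19925, P(jar D | data) = 0.24593, P(jar E | data) = 0.24593.
Averaging over the posterior, P(white next | data) = (1/2)(0.24593) + (4/5)(0.062958) + (7/12)(0.19925) + (1/2)(0.24593) + (1/2)(0.24593) = 0.53549.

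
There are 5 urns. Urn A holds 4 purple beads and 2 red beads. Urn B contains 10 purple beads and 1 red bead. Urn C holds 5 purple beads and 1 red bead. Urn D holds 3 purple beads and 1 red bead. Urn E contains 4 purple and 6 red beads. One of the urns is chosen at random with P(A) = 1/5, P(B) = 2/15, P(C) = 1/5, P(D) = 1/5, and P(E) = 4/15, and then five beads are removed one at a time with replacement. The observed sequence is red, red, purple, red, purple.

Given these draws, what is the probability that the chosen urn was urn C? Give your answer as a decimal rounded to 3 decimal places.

0.043

For each hypothesis, P(data | H) works out to: P(data | urn A) = (2/6)(2/6)(4/6)(2/6)(4/6) = 0.016461; P(data | urn B) = (1/11)(1/11)(10/11)(1/11)(10/11) = 0.00062092; P(data | urn C) = (1/6)(1/6)(5/6)(1/6)(5/6) = 0.003215; P(data | urn D) = (1/4)(1/4)(3/4)(1/4)(3/4) = 0.0087891; P(data | urn E) = (6/10)(6/10)(4/10)(6/10)(4/10) = 0.03456.
Multiplying each by its prior: 1/5 · 0.016461 = 0.0032922, 2/15 · 0.00062092 = 8.279e-05, 1/5 · 0.003215 = 0.000643, 1/5 · 0.0087891 = 0.0017578, 4/15 · 0.03456 = 0.009216; these sum to 0.014992.
Therefore the posterior P(urn C | data) = (0.000643) / (0.014992) = 0.04289.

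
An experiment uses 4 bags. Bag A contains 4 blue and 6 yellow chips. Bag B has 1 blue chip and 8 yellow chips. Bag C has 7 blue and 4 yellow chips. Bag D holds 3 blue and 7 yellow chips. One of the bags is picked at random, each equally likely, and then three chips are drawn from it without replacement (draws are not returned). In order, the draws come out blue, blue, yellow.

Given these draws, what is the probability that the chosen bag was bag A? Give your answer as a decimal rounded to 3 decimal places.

0.305

For each hypothesis, P(data | H) works out to: P(data | bag A) = (4/10)(3/9)(6/8) = 0.1; P(data | bag B) = (1/9)(0/8) = 0; P(data | bag C) = (7/11)(6/10)(4/9) = 0.1697; P(data | bag D) = (3/10)(2/9)(7/8) = 0.058333.
Multiplying each by its prior: 1/4 · 0.1 = 0.025, 1/4 · 0 = 0, 1/4 · 0.1697 = 0.042424, 1/4 · 0.058333 = 0.014583; these sum to 0.082008.
By Bayes' rule, P(bag A | data) = (0.025) / (0.082008) = 0.30485.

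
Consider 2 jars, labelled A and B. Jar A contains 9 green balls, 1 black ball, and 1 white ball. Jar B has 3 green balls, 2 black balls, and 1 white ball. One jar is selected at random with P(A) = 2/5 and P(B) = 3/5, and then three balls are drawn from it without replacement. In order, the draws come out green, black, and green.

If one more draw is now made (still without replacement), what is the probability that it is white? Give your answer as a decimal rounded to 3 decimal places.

0.265

Under each hypothesis, the probability of the observed sequence is: P(data | jar A) = (9/11)(1/10)(8/9) = 4/55; P(data | jar B) = (3/6)(2/5)(2/4) = 1/10.
The prior-weighted likelihoods are 2/5 · 4/55 = 8/275, 3/5 · 1/10 = 3/50; summing to 49/550.
Dividing through by the total gives posterior P(jar A | data) = 16/49, P(jar B | data) = 33/49.
Averaging over the posterior, P(white next | data) = (1/8)(16/49) + (1/3)(33/49) = 13/49.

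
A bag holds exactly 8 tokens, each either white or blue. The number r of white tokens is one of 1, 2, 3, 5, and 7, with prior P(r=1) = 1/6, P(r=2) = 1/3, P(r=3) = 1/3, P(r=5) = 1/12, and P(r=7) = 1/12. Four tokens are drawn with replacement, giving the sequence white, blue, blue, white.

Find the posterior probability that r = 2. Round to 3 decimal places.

Compute the likelihood of the observed sequence for each case: P(data | r = 1) = (1/8)(7/8)(7/8)(1/8) = 0.011963; P(data | r = 2) = (2/8)(6/8)(6/8)(2/8) = 0.035156; P(data | r = 3) = (3/8)(5/8)(5/8)(3/8) = 0.054932; P(data | r = 5) = (5/8)(3/8)(3/8)(5/8) = 0.054932; P(data | r = 7) = (7/8)(1/8)(1/8)(7/8) = 0.011963.
Multiplying each by its prior: 1/6 · 0.011963 = 0.0019938, 1/3 · 0.035156 = 0.011719, 1/3 · 0.054932 = 0.018311, 1/12 · 0.054932 = 0.0045776, 1/12 · 0.011963 = 0.00099691; these sum to 0.037598.
By Bayes' rule, P(r = 2 | data) = (0.011719) / (0.037598) = 0.31169.

0.312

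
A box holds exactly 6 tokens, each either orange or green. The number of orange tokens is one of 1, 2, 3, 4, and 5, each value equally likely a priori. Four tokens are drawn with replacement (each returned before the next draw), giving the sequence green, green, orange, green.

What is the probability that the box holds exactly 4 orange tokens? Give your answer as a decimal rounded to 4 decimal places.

0.0863

Compute the likelihood of the observed sequence for each case: P(data | r = 1) = (5/6)(5/6)(1/6)(5/6) = 0.096451; P(data | r = 2) = (4/6)(4/6)(2/6)(4/6) = 0.098765; P(data | r = 3) = (3/6)(3/6)(3/6)(3/6) = 0.0625; P(data | r = 4) = (2/6)(2/6)(4/6)(2/6) = 0.024691; P(data | r = 5) = (1/6)(1/6)(5/6)(1/6) = 0.003858.
Multiplying each by its prior: 1/5 · 0.096451 = 0.01929, 1/5 · 0.098765 = 0.019753, 1/5 · 0.0625 = 0.0125, 1/5 · 0.024691 = 0.0049383, 1/5 · 0.003858 = 0.0007716; these sum to 0.057253.
Therefore the posterior P(r = 4 | data) = (0.0049383) / (0.057253) = 0.086253.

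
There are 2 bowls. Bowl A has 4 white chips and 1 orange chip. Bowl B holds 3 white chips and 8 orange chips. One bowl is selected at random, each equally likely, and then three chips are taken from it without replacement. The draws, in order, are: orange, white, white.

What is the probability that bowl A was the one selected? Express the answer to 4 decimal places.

Under each hypothesis, the probability of the observed sequence is: P(data | bowl A) = (1/5)(4/4)(3/3) = 1/5; P(data | bowl B) = (8/11)(3/10)(2/9) = 8/165.
Multiplying each by its prior: 1/2 · 1/5 = 1/10, 1/2 · 8/165 = 4/165; summing to 41/330.
By Bayes' rule, P(bowl A | data) = (1/10) / (41/330) = 33/41.

0.8049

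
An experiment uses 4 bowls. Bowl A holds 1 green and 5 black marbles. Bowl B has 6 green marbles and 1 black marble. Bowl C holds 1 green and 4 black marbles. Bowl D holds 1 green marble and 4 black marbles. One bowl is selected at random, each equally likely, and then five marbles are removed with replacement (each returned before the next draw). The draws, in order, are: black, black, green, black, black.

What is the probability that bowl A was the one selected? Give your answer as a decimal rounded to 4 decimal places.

0.3286

Compute the likelihood of the observed sequence for each case: P(data | bowl A) = (5/6)(5/6)(1/6)(5/6)(5/6) = 0.080376; P(data | bowl B) = (1/7)(1/7)(6/7)(1/7)(1/7) = 0.00035699; P(data | bowl C) = (4/5)(4/5)(1/5)(4/5)(4/5) = 0.08192; P(data | bowl D) = (4/5)(4/5)(1/5)(4/5)(4/5) = 0.08192.
The prior-weighted likelihoods are 1/4 · 0.080376 = 0.020094, 1/4 · 0.00035699 = 8.9249e-05, 1/4 · 0.08192 = 0.02048, 1/4 · 0.08192 = 0.02048; summing to 0.061143.
Therefore the posterior P(bowl A | data) = (0.020094) / (0.061143) = 0.32864.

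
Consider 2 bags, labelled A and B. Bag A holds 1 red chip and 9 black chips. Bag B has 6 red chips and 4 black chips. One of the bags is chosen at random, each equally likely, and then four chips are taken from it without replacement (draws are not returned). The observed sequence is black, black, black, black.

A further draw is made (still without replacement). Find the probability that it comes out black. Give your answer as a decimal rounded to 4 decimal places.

Under each hypothesis, the probability of the observed sequence is: P(data | bag A) = (9/10)(8/9)(7/8)(6/7) = 3/5; P(data | bag B) = (4/10)(3/9)(2/8)(1/7) = 1/210.
The prior-weighted likelihoods are 1/2 · 3/5 = 3/10, 1/2 · 1/210 = 1/420; summing to 127/420.
The posterior is then P(bag A | data) = 126/127, P(bag B | data) = 1/127.
The predictive probability is P(black next | data) = (5/6)(126/127) + (0)(1/127) = 105/127.

0.8268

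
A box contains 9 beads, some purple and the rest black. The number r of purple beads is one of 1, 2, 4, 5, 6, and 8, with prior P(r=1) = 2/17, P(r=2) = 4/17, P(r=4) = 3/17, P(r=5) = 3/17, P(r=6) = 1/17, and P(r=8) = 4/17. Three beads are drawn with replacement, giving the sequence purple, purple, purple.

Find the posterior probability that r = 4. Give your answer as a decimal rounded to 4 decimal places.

0.0670

The likelihood of the observed sequence under each hypothesis: P(data | r = 1) = (1/9)(1/9)(1/9) = 0.0013717; P(data | r = 2) = (2/9)(2/9)(2/9) = 0.010974; P(data | r = 4) = (4/9)(4/9)(4/9) = 0.087791; P(data | r = 5) = (5/9)(5/9)(5/9) = 0.17147; P(data | r = 6) = (6/9)(6/9)(6/9) = 0.2963; P(data | r = 8) = (8/9)(8/9)(8/9) = 0.70233.
Multiplying each by its prior: 2/17 · 0.0013717 = 0.00016138, 4/17 · 0.010974 = 0.0025821, 3/17 · 0.087791 = 0.015493, 3/17 · 0.17147 = 0.030259, 1/17 · 0.2963 = 0.017429, 4/17 · 0.70233 = 0.16525; these sum to 0.23118.
Hence P(r = 4 | data) = (0.015493) / (0.23118) = 0.067016.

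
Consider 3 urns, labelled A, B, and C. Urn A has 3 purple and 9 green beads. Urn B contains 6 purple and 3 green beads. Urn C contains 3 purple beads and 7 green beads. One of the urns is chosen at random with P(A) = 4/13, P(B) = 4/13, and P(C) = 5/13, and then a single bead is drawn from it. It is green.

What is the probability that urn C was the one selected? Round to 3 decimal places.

Under each hypothesis, the probability of this draw is: P(data | urn A) = (9/12) = 3/4; P(data | urn B) = (3/9) = 1/3; P(data | urn C) = (7/10) = 7/10.
The prior-weighted likelihoods are 4/13 · 3/4 = 3/13, 4/13 · 1/3 = 4/39, 5/13 · 7/10 = 7/26; summing to 47/78.
Therefore the posterior P(urn C | data) = (7/26) / (47/78) = 21/47.

0.447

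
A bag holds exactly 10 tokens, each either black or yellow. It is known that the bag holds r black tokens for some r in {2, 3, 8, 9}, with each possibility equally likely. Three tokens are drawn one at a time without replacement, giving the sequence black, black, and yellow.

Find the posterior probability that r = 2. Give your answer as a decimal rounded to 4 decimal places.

Under each hypothesis, the probability of the observed sequence is: P(data | r = 2) = (2/10)(1/9)(8/8) = 0.022222; P(data | r = 3) = (3/10)(2/9)(7/8) = 0.058333; P(data | r = 8) = (8/10)(7/9)(2/8) = 0.15556; P(data | r = 9) = (9/10)(8/9)(1/8) = 0.1.
Weighting by the prior gives 1/4 · 0.022222 = 0.0055556, 1/4 · 0.058333 = 0.014583, 1/4 · 0.15556 = 0.038889, 1/4 · 0.1 = 0.025; summing to 0.084028.
So P(r = 2 | data) = (0.0055556) / (0.084028) = 0.066116.

0.0661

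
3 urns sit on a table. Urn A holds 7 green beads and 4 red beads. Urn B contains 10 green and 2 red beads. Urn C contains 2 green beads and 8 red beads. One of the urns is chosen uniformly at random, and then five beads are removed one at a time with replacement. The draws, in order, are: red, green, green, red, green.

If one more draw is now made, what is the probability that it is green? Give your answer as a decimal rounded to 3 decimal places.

0.653

Under each hypothesis, the probability of the observed sequence is: P(data | urn A) = (4/11)(7/11)(7/11)(4/11)(7/11) = 0.034076; P(data | urn B) = (2/12)(10/12)(10/12)(2/12)(10/12) = 0.016075; P(data | urn C) = (8/10)(2/10)(2/10)(8/10)(2/10) = 0.00512.
Weighting by the prior gives 1/3 · 0.034076 = 0.011359, 1/3 · 0.016075 = 0.0053584, 1/3 · 0.00512 = 0.0017067; these sum to 0.018424.
Dividing through by the total gives posterior P(urn A | data) = 0.61653, P(urn B | data) = 0.29084, P(urn C | data) = 0.092634.
So P(green next | data) = Σ P(green next | H) P(H | data) = (7/11)(0.61653) + (5/6)(0.29084) + (1/5)(0.092634) = 0.65323.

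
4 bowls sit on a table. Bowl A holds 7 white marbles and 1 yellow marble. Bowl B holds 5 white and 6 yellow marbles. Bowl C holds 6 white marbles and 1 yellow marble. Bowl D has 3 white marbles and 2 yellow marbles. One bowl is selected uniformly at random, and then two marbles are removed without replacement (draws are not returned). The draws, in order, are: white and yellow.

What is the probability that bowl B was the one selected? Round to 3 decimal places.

0.324

The likelihood of the observed sequence under each hypothesis: P(data | bowl A) = (7/8)(1/7) = 0.125; P(data | bowl B) = (5/11)(6/10) = 0.27273; P(data | bowl C) = (6/7)(1/6) = 0.14286; P(data | bowl D) = (3/5)(2/4) = 0.3.
Multiplying each by its prior: 1/4 · 0.125 = 0.03125, 1/4 · 0.27273 = 0.068182, 1/4 · 0.14286 = 0.035714, 1/4 · 0.3 = 0.075; summing to 0.21015.
Hence P(bowl B | data) = (0.068182) / (0.21015) = 0.32445.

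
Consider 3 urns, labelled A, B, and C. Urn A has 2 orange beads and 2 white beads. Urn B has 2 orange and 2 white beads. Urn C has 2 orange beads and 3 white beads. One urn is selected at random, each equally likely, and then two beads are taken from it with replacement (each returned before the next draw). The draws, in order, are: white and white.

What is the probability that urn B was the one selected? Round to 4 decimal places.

0.2907

The likelihood of the observed sequence under each hypothesis: P(data | urn A) = (2/4)(2/4) = 1/4; P(data | urn B) = (2/4)(2/4) = 1/4; P(data | urn C) = (3/5)(3/5) = 9/25.
The prior-weighted likelihoods are 1/3 · 1/4 = 1/12, 1/3 · 1/4 = 1/12, 1/3 · 9/25 = 3/25; these sum to 43/150.
By Bayes' rule, P(urn B | data) = (1/12) / (43/150) = 25/86.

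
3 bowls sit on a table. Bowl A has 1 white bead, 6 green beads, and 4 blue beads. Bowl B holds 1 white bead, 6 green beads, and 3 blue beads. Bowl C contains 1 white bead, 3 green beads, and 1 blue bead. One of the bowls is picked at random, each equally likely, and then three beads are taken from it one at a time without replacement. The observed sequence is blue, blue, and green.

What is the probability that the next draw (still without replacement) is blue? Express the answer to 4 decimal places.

Compute the likelihood of the observed sequence for each case: P(data | bowl A) = (4/11)(3/10)(6/9) = 4/55; P(data | bowl B) = (3/10)(2/9)(6/8) = 1/20; P(data | bowl C) = (1/5)(0/4) = 0.
Weighting by the prior gives 1/3 · 4/55 = 4/165, 1/3 · 1/20 = 1/60, 1/3 · 0 = 0; these sum to 9/220.
Normalising, the posterior is P(bowl A | data) = 16/27, P(bowl B | data) = 11/27, P(bowl C | data) = 0.
The predictive probability is P(blue next | data) = (1/4)(16/27) + (1/7)(11/27) = 13/63.

0.2063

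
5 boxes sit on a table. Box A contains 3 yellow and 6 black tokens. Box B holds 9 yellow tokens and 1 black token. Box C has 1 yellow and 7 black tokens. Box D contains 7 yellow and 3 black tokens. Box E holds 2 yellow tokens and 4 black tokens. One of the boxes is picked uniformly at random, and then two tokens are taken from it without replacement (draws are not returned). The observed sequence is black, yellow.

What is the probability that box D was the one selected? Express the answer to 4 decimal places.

0.2393

Under each hypothesis, the probability of the observed sequence is: P(data | box A) = (6/9)(3/8) = 1/4; P(data | box B) = (1/10)(9/9) = 1/10; P(data | box C) = (7/8)(1/7) = 1/8; P(data | box D) = (3/10)(7/9) = 7/30; P(data | box E) = (4/6)(2/5) = 4/15.
Weighting by the prior gives 1/5 · 1/4 = 1/20, 1/5 · 1/10 = 1/50, 1/5 · 1/8 = 1/40, 1/5 · 7/30 = 7/150, 1/5 · 4/15 = 4/75; with total 39/200.
Hence P(box D | data) = (7/150) / (39/200) = 28/117.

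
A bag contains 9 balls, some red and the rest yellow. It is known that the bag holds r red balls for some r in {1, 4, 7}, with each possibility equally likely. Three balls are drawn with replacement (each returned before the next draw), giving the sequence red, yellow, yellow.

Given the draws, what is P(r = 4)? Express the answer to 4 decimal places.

Under each hypothesis, the probability of the observed sequence is: P(data | r = 1) = (1/9)(8/9)(8/9) = 0.087791; P(data | r = 4) = (4/9)(5/9)(5/9) = 0.13717; P(data | r = 7) = (7/9)(2/9)(2/9) = 0.038409.
The prior-weighted likelihoods are 1/3 · 0.087791 = 0.029264, 1/3 · 0.13717 = 0.045725, 1/3 · 0.038409 = 0.012803; summing to 0.087791.
Hence P(r = 4 | data) = (0.045725) / (0.087791) = 0.52083.

0.5208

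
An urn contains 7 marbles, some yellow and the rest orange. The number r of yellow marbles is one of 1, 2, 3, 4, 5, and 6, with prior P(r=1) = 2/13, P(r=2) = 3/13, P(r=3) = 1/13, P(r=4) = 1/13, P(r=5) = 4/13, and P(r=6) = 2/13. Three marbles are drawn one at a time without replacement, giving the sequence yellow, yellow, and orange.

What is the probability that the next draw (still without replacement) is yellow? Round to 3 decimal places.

0.658

The likelihood of the observed sequence under each hypothesis: P(data | r = 1) = (1/7)(0/6) = 0; P(data | r = 2) = (2/7)(1/6)(5/5) = 1/21; P(data | r = 3) = (3/7)(2/6)(4/5) = 4/35; P(data | r = 4) = (4/7)(3/6)(3/5) = 6/35; P(data | r = 5) = (5/7)(4/6)(2/5) = 4/21; P(data | r = 6) = (6/7)(5/6)(1/5) = 1/7.
Weighting by the prior gives 2/13 · 0 = 0, 3/13 · 1/21 = 1/91, 1/13 · 4/35 = 4/455, 1/13 · 6/35 = 6/455, 4/13 · 4/21 = 16/273, 2/13 · 1/7 = 2/91; these sum to 31/273.
Normalising, the posterior is P(r = 1 | data) = 0, P(r = 2 | data) = 3/31, P(r = 3 | data) = 12/155, P(r = 4 | data) = 18/155, P(r = 5 | data) = 16/31, P(r = 6 | data) = 6/31.
The predictive probability is P(yellow next | data) = (0)(3/31) + (1/4)(12/155) + (1/2)(18/155) + (3/4)(16/31) + (1)(6/31) = 102/155.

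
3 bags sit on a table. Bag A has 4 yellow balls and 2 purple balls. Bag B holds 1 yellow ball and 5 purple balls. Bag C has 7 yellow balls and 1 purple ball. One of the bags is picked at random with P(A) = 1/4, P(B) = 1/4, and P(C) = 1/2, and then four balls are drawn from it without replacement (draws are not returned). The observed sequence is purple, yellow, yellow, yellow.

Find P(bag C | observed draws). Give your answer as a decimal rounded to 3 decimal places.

For each hypothesis, P(data | H) works out to: P(data | bag A) = (2/6)(4/5)(3/4)(2/3) = 2/15; P(data | bag B) = (5/6)(1/5)(0/4) = 0; P(data | bag C) = (1/8)(7/7)(6/6)(5/5) = 1/8.
Weighting by the prior gives 1/4 · 2/15 = 1/30, 1/4 · 0 = 0, 1/2 · 1/8 = 1/16; these sum to 23/240.
So P(bag C | data) = (1/16) / (23/240) = 15/23.

0.652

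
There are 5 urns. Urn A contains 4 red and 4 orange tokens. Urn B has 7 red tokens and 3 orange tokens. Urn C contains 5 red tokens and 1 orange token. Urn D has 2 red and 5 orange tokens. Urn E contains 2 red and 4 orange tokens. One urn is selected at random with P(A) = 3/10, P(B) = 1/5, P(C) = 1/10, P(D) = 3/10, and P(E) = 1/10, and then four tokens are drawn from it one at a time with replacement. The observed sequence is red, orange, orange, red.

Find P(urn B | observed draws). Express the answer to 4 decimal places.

The likelihood of the observed sequence under each hypothesis: P(data | urn A) = (4/8)(4/8)(4/8)(4/8) = 0.0625; P(data | urn B) = (7/10)(3/10)(3/10)(7/10) = 0.0441; P(data | urn C) = (5/6)(1/6)(1/6)(5/6) = 0.01929; P(data | urn D) = (2/7)(5/7)(5/7)(2/7) = 0.041649; P(data | urn E) = (2/6)(4/6)(4/6)(2/6) = 0.049383.
Weighting by the prior gives 3/10 · 0.0625 = 0.01875, 1/5 · 0.0441 = 0.00882, 1/10 · 0.01929 = 0.001929, 3/10 · 0.041649 = 0.012495, 1/10 · 0.049383 = 0.0049383; with total 0.046932.
So P(urn B | data) = (0.00882) / (0.046932) = 0.18793.

0.1879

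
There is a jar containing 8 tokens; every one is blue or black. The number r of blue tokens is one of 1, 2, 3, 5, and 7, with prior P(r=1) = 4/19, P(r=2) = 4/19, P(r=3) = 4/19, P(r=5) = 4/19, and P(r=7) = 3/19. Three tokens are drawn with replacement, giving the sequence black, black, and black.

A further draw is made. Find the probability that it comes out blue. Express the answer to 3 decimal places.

0.227

The likelihood of the observed sequence under each hypothesis: P(data | r = 1) = (7/8)(7/8)(7/8) = 0.66992; P(data | r = 2) = (6/8)(6/8)(6/8) = 0.42188; P(data | r = 3) = (5/8)(5/8)(5/8) = 0.24414; P(data | r = 5) = (3/8)(3/8)(3/8) = 0.052734; P(data | r = 7) = (1/8)(1/8)(1/8) = 0.0019531.
The prior-weighted likelihoods are 4/19 · 0.66992 = 0.14104, 4/19 · 0.42188 = 0.088816, 4/19 · 0.24414 = 0.051398, 4/19 · 0.052734 = 0.011102, 3/19 · 0.0019531 = 0.00030839; with total 0.29266.
Normalising, the posterior is P(r = 1 | data) = 0.48191, P(r = 2 | data) = 0.30348, P(r = 3 | data) = 0.17562, P(r = 5 | data) = 0.037935, P(r = 7 | data) = 0.0010537.
So P(blue next | data) = Σ P(blue next | H) P(H | data) = (1/8)(0.48191) + (1/4)(0.30348) + (3/8)(0.17562) + (5/8)(0.037935) + (7/8)(0.0010537) = 0.2266.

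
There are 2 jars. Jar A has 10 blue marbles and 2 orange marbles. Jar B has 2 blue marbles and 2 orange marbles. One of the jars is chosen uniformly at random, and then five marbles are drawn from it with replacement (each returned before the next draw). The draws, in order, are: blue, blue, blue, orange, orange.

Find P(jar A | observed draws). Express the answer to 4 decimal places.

The likelihood of the observed sequence under each hypothesis: P(data | jar A) = (10/12)(10/12)(10/12)(2/12)(2/12) = 0.016075; P(data | jar B) = (2/4)(2/4)(2/4)(2/4)(2/4) = 0.03125.
Multiplying each by its prior: 1/2 · 0.016075 = 0.0080376, 1/2 · 0.03125 = 0.015625; with total 0.023663.
So P(jar A | data) = (0.0080376) / (0.023663) = 0.33967.

0.3397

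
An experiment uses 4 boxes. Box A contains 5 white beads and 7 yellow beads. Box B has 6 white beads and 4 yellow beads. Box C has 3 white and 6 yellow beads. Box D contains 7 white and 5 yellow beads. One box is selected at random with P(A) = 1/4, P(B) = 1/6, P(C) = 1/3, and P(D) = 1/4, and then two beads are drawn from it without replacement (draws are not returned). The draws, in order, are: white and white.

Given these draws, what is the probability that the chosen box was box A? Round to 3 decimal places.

For each hypothesis, P(data | H) works out to: P(data | box A) = (5/12)(4/11) = 5/33; P(data | box B) = (6/10)(5/9) = 1/3; P(data | box C) = (3/9)(2/8) = 1/12; P(data | box D) = (7/12)(6/11) = 7/22.
The prior-weighted likelihoods are 1/4 · 5/33 = 5/132, 1/6 · 1/3 = 1/18, 1/3 · 1/12 = 1/36, 1/4 · 7/22 = 7/88; with total 53/264.
Therefore the posterior P(box A | data) = (5/132) / (53/264) = 10/53.

0.189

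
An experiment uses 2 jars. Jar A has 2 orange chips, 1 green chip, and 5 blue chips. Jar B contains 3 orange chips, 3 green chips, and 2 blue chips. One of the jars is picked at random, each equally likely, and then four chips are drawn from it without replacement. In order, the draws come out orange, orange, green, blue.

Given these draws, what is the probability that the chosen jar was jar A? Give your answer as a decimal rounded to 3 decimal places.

0.217

The likelihood of the observed sequence under each hypothesis: P(data | jar A) = (2/8)(1/7)(1/6)(5/5) = 0.0059524; P(data | jar B) = (3/8)(2/7)(3/6)(2/5) = 0.021429.
Multiplying each by its prior: 1/2 · 0.0059524 = 0.0029762, 1/2 · 0.021429 = 0.010714; these sum to 0.01369.
By Bayes' rule, P(jar A | data) = (0.0029762) / (0.01369) = 0.21739.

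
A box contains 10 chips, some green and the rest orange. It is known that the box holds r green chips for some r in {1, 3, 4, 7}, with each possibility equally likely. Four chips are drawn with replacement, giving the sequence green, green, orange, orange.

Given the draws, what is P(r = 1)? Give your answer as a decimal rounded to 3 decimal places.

Under each hypothesis, the probability of the observed sequence is: P(data | r = 1) = (1/10)(1/10)(9/10)(9/10) = 0.0081; P(data | r = 3) = (3/10)(3/10)(7/10)(7/10) = 0.0441; P(data | r = 4) = (4/10)(4/10)(6/10)(6/10) = 0.0576; P(data | r = 7) = (7/10)(7/10)(3/10)(3/10) = 0.0441.
The prior-weighted likelihoods are 1/4 · 0.0081 = 0.002025, 1/4 · 0.0441 = 0.011025, 1/4 · 0.0576 = 0.0144, 1/4 · 0.0441 = 0.011025; with total 0.038475.
Hence P(r = 1 | data) = (0.002025) / (0.038475) = 0.052632.

0.053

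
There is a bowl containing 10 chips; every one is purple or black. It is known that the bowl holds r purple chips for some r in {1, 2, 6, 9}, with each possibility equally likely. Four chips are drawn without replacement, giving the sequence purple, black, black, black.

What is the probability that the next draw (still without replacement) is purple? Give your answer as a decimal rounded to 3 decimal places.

0.176

Compute the likelihood of the observed sequence for each case: P(data | r = 1) = (1/10)(9/9)(8/8)(7/7) = 1/10; P(data | r = 2) = (2/10)(8/9)(7/8)(6/7) = 2/15; P(data | r = 6) = (6/10)(4/9)(3/8)(2/7) = 1/35; P(data | r = 9) = (9/10)(1/9)(0/8) = 0.
The prior-weighted likelihoods are 1/4 · 1/10 = 1/40, 1/4 · 2/15 = 1/30, 1/4 · 1/35 = 1/140, 1/4 · 0 = 0; summing to 11/168.
The posterior is then P(r = 1 | data) = 21/55, P(r = 2 | data) = 28/55, P(r = 6 | data) = 6/55, P(r = 9 | data) = 0.
The predictive probability is P(purple next | data) = (0)(21/55) + (1/6)(28/55) + (5/6)(6/55) = 29/165.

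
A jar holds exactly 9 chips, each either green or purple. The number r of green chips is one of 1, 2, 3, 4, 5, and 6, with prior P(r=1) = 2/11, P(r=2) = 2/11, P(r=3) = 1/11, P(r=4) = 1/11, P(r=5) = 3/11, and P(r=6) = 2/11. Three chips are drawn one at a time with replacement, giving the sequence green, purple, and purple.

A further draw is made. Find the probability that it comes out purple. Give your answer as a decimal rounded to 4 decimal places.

0.6096

The likelihood of the observed sequence under each hypothesis: P(data | r = 1) = (1/9)(8/9)(8/9) = 0.087791; P(data | r = 2) = (2/9)(7/9)(7/9) = 0.13443; P(data | r = 3) = (3/9)(6/9)(6/9) = 0.14815; P(data | r = 4) = (4/9)(5/9)(5/9) = 0.13717; P(data | r = 5) = (5/9)(4/9)(4/9) = 0.10974; P(data | r = 6) = (6/9)(3/9)(3/9) = 0.074074.
Multiplying each by its prior: 2/11 · 0.087791 = 0.015962, 2/11 · 0.13443 = 0.024442, 1/11 · 0.14815 = 0.013468, 1/11 · 0.13717 = 0.01247, 3/11 · 0.10974 = 0.029929, 2/11 · 0.074074 = 0.013468; these sum to 0.10974.
The posterior is then P(r = 1 | data) = 0.14545, P(r = 2 | data) = 0.22273, P(r = 3 | data) = 0.12273, P(r = 4 | data) = 0.11364, P(r = 5 | data) = 0.27273, P(r = 6 | data) = 0.12273.
Averaging over the posterior, P(purple next | data) = (8/9)(0.14545) + (7/9)(0.22273) + (2/3)(0.12273) + (5/9)(0.11364) + (4/9)(0.27273) + (1/3)(0.12273) = 0.6096.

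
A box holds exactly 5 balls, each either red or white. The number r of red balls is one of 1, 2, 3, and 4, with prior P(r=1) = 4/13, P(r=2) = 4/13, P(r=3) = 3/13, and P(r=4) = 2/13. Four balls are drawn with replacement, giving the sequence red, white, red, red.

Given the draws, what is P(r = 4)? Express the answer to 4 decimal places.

The likelihood of the observed sequence under each hypothesis: P(data | r = 1) = (1/5)(4/5)(1/5)(1/5) = 0.0064; P(data | r = 2) = (2/5)(3/5)(2/5)(2/5) = 0.0384; P(data | r = 3) = (3/5)(2/5)(3/5)(3/5) = 0.0864; P(data | r = 4) = (4/5)(1/5)(4/5)(4/5) = 0.1024.
Weighting by the prior gives 4/13 · 0.0064 = 0.0019692, 4/13 · 0.0384 = 0.011815, 3/13 · 0.0864 = 0.019938, 2/13 · 0.1024 = 0.015754; with total 0.049477.
So P(r = 4 | data) = (0.015754) / (0.049477) = 0.31841.

0.3184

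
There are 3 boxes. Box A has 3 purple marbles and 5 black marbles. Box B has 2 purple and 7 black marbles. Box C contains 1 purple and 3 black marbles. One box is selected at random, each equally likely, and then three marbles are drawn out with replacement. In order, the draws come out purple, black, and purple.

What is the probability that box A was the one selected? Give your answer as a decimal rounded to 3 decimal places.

0.508

Under each hypothesis, the probability of the observed sequence is: P(data | box A) = (3/8)(5/8)(3/8) = 0.087891; P(data | box B) = (2/9)(7/9)(2/9) = 0.038409; P(data | box C) = (1/4)(3/4)(1/4) = 0.046875.
Multiplying each by its prior: 1/3 · 0.087891 = 0.029297, 1/3 · 0.038409 = 0.012803, 1/3 · 0.046875 = 0.015625; summing to 0.057725.
Therefore the posterior P(box A | data) = (0.029297) / (0.057725) = 0.50753.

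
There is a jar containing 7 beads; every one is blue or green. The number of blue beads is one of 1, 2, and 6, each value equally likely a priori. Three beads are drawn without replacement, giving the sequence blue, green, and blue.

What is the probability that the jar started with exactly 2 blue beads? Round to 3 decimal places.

The likelihood of the observed sequence under each hypothesis: P(data | r = 1) = (1/7)(6/6)(0/5) = 0; P(data | r = 2) = (2/7)(5/6)(1/5) = 1/21; P(data | r = 6) = (6/7)(1/6)(5/5) = 1/7.
The prior-weighted likelihoods are 1/3 · 0 = 0, 1/3 · 1/21 = 1/63, 1/3 · 1/7 = 1/21; with total 4/63.
Hence P(r = 2 | data) = (1/63) / (4/63) = 1/4.

0.250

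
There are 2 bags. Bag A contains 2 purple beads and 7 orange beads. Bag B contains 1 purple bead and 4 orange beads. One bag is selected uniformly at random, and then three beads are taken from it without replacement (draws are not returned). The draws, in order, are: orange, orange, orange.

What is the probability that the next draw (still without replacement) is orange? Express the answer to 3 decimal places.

The likelihood of the observed sequence under each hypothesis: P(data | bag A) = (7/9)(6/8)(5/7) = 5/12; P(data | bag B) = (4/5)(3/4)(2/3) = 2/5.
Multiplying each by its prior: 1/2 · 5/12 = 5/24, 1/2 · 2/5 = 1/5; summing to 49/120.
Normalising, the posterior is P(bag A | data) = 25/49, P(bag B | data) = 24/49.
So P(orange next | data) = Σ P(orange next | H) P(H | data) = (2/3)(25/49) + (1/2)(24/49) = 86/147.

0.585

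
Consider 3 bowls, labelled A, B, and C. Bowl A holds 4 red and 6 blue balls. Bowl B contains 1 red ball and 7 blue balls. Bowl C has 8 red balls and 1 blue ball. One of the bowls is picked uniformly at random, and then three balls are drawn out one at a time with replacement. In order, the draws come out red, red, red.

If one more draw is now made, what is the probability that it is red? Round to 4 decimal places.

Compute the likelihood of the observed sequence for each case: P(data | bowl A) = (4/10)(4/10)(4/10) = 0.064; P(data | bowl B) = (1/8)(1/8)(1/8) = 0.0019531; P(data | bowl C) = (8/9)(8/9)(8/9) = 0.70233.
Multiplying each by its prior: 1/3 · 0.064 = 0.021333, 1/3 · 0.0019531 = 0.00065104, 1/3 · 0.70233 = 0.23411; these sum to 0.2561.
Dividing through by the total gives posterior P(bowl A | data) = 0.083302, P(bowl B | data) = 0.0025422, P(bowl C | data) = 0.91416.
Averaging over the posterior, P(red next | data) = (2/5)(0.083302) + (1/8)(0.0025422) + (8/9)(0.91416) = 0.84622.

0.8462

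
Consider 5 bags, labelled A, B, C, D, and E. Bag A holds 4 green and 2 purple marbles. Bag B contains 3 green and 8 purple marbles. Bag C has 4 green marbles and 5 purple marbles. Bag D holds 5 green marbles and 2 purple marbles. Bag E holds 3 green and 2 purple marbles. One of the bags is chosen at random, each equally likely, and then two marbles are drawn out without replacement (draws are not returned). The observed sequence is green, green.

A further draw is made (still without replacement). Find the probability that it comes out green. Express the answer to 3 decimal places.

0.458

Under each hypothesis, the probability of the observed sequence is: P(data | bag A) = (4/6)(3/5) = 0.4; P(data | bag B) = (3/11)(2/10) = 0.054545; P(data | bag C) = (4/9)(3/8) = 0.16667; P(data | bag D) = (5/7)(4/6) = 0.47619; P(data | bag E) = (3/5)(2/4) = 0.3.
Multiplying each by its prior: 1/5 · 0.4 = 0.08, 1/5 · 0.054545 = 0.010909, 1/5 · 0.16667 = 0.033333, 1/5 · 0.47619 = 0.095238, 1/5 · 0.3 = 0.06; with total 0.27948.
Dividing through by the total gives posterior P(bag A | data) = 0.28625, P(bag B | data) = 0.039033, P(bag C | data) = 0.11927, P(bag D | data) = 0.34077, P(bag E | data) = 0.21468.
So P(green next | data) = Σ P(green next | H) P(H | data) = (1/2)(0.28625) + (1/9)(0.039033) + (2/7)(0.11927) + (3/5)(0.34077) + (1/3)(0.21468) = 0.45756.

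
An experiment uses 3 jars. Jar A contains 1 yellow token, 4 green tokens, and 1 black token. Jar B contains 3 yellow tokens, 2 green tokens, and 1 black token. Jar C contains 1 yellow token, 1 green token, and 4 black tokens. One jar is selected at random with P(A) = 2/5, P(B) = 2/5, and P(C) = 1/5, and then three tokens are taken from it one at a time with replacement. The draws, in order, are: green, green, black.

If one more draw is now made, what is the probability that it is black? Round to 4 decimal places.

0.2121

For each hypothesis, P(data | H) works out to: P(data | jar A) = (4/6)(4/6)(1/6) = 2/27; P(data | jar B) = (2/6)(2/6)(1/6) = 1/54; P(data | jar C) = (1/6)(1/6)(4/6) = 1/54.
The prior-weighted likelihoods are 2/5 · 2/27 = 4/135, 2/5 · 1/54 = 1/135, 1/5 · 1/54 = 1/270; summing to 11/270.
Dividing through by the total gives posterior P(jar A | data) = 8/11, P(jar B | data) = 2/11, P(jar C | data) = 1/11.
Averaging over the posterior, P(black next | data) = (1/6)(8/11) + (1/6)(2/11) + (2/3)(1/11) = 7/33.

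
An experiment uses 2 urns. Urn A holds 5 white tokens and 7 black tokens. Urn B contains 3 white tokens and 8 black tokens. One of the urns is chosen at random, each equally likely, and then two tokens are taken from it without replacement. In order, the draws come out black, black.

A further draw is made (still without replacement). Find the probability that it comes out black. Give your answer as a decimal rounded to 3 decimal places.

0.603

Under each hypothesis, the probability of the observed sequence is: P(data | urn A) = (7/12)(6/11) = 7/22; P(data | urn B) = (8/11)(7/10) = 28/55.
The prior-weighted likelihoods are 1/2 · 7/22 = 7/44, 1/2 · 28/55 = 14/55; these sum to 91/220.
Dividing through by the total gives posterior P(urn A | data) = 5/13, P(urn B | data) = 8/13.
So P(black next | data) = Σ P(black next | H) P(H | data) = (1/2)(5/13) + (2/3)(8/13) = 47/78.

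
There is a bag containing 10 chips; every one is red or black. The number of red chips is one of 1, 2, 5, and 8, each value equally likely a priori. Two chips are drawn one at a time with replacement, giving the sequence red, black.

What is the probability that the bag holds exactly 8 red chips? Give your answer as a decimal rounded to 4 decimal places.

Compute the likelihood of the observed sequence for each case: P(data | r = 1) = (1/10)(9/10) = 9/100; P(data | r = 2) = (2/10)(8/10) = 4/25; P(data | r = 5) = (5/10)(5/10) = 1/4; P(data | r = 8) = (8/10)(2/10) = 4/25.
Multiplying each by its prior: 1/4 · 9/100 = 9/400, 1/4 · 4/25 = 1/25, 1/4 · 1/4 = 1/16, 1/4 · 4/25 = 1/25; summing to 33/200.
By Bayes' rule, P(r = 8 | data) = (1/25) / (33/200) = 8/33.

0.2424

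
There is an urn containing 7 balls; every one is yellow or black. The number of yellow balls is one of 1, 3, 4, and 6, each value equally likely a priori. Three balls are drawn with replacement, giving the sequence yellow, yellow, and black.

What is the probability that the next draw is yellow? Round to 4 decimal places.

For each hypothesis, P(data | H) works out to: P(data | r = 1) = (1/7)(1/7)(6/7) = 6/343; P(data | r = 3) = (3/7)(3/7)(4/7) = 36/343; P(data | r = 4) = (4/7)(4/7)(3/7) = 48/343; P(data | r = 6) = (6/7)(6/7)(1/7) = 36/343.
The prior-weighted likelihoods are 1/4 · 6/343 = 3/686, 1/4 · 36/343 = 9/343, 1/4 · 48/343 = 12/343, 1/4 · 36/343 = 9/343; these sum to 9/98.
The posterior is then P(r = 1 | data) = 1/21, P(r = 3 | data) = 2/7, P(r = 4 | data) = 8/21, P(r = 6 | data) = 2/7.
The predictive probability is P(yellow next | data) = (1/7)(1/21) + (3/7)(2/7) + (4/7)(8/21) + (6/7)(2/7) = 29/49.

0.5918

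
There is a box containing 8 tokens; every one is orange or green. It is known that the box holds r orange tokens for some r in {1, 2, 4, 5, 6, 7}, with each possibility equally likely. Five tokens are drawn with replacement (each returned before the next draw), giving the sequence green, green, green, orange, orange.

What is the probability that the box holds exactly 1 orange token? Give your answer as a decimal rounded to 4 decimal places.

For each hypothesis, P(data | H) works out to: P(data | r = 1) = (7/8)(7/8)(7/8)(1/8)(1/8) = 0.010468; P(data | r = 2) = (6/8)(6/8)(6/8)(2/8)(2/8) = 0.026367; P(data | r = 4) = (4/8)(4/8)(4/8)(4/8)(4/8) = 0.03125; P(data | r = 5) = (3/8)(3/8)(3/8)(5/8)(5/8) = 0.020599; P(data | r = 6) = (2/8)(2/8)(2/8)(6/8)(6/8) = 0.0087891; P(data | r = 7) = (1/8)(1/8)(1/8)(7/8)(7/8) = 0.0014954.
The prior-weighted likelihoods are 1/6 · 0.010468 = 0.0017446, 1/6 · 0.026367 = 0.0043945, 1/6 · 0.03125 = 0.0052083, 1/6 · 0.020599 = 0.0034332, 1/6 · 0.0087891 = 0.0014648, 1/6 · 0.0014954 = 0.00024923; with total 0.016495.
So P(r = 1 | data) = (0.0017446) / (0.016495) = 0.10577.

0.1058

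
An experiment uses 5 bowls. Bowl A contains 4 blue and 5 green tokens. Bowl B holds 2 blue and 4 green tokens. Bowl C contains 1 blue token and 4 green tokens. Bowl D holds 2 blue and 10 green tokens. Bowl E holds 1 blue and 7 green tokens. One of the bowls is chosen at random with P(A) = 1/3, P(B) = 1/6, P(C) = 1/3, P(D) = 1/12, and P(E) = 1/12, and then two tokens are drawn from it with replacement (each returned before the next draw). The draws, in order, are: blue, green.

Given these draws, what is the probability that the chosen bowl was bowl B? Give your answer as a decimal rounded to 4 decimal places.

0.1915

Compute the likelihood of the observed sequence for each case: P(data | bowl A) = (4/9)(5/9) = 0.24691; P(data | bowl B) = (2/6)(4/6) = 0.22222; P(data | bowl C) = (1/5)(4/5) = 0.16; P(data | bowl D) = (2/12)(10/12) = 0.13889; P(data | bowl E) = (1/8)(7/8) = 0.10938.
Multiplying each by its prior: 1/3 · 0.24691 = 0.082305, 1/6 · 0.22222 = 0.037037, 1/3 · 0.16 = 0.053333, 1/12 · 0.13889 = 0.011574, 1/12 · 0.10938 = 0.0091146; summing to 0.19336.
By Bayes' rule, P(bowl B | data) = (0.037037) / (0.19336) = 0.19154.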